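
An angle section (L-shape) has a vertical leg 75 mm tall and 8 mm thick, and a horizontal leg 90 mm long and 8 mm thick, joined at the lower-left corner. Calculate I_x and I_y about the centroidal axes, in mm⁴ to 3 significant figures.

I_x ≈ 6.36 × 10⁵ mm⁴, I_y ≈ 1.01 × 10⁶ mm⁴

Break the section into simple shapes (no overlaps), measuring from the bottom-left corner of the bounding box.
Vertical leg: 8 × 75, A = 600 mm², y = 37.5 mm, Ī = 281 250 mm⁴.
Horizontal leg (remainder): 82 × 8, A = 656 mm², y = 4 mm, Ī = 3498.7 mm⁴.
Centroid: ȳ = ΣA·y / ΣA = 20.003 mm.
Transfer each piece to the centroidal x-axis using Ī + A·d² with d = y − 20.003:
  vertical leg: d = 17.497 mm → contributes +464 933 mm⁴
  horizontal leg (remainder): d = -16.003 mm → contributes +171 502 mm⁴
Total I = 636 435 mm⁴.
For the y-axis: x̄ = 27.503 mm.
Repeating about the centroidal y-axis gives I_y = 1 005 365 mm⁴.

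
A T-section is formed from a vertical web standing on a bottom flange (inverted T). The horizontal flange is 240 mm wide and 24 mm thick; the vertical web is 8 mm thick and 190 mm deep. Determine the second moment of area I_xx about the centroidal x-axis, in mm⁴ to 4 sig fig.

I_xx ≈ 1.862 × 10⁷ mm⁴

Split into non-overlapping primitives; take the origin at the lower-left of the bounding box.
Flange: 240 × 24, A = 5 760 mm², y = 12 mm, Ī = 276 480 mm⁴.
Web: 8 × 190, A = 1 520 mm², y = 119 mm, Ī = 4 572 667 mm⁴.
Centroid: ȳ = ΣA·y / ΣA = 34.3407 mm.
Transfer each piece to the centroidal x-axis using Ī + A·d² with d = y − 34.3407:
  flange: d = -22.3407 mm → contributes +3 151 325 mm⁴
  web: d = 84.6593 mm → contributes +15 466 817 mm⁴
Total I = 18 618 142 mm⁴.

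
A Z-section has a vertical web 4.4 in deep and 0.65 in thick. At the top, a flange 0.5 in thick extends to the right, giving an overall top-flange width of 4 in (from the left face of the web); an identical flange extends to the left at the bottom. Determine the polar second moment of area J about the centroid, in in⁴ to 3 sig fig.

J ≈ 34.1 in⁴

Split into non-overlapping primitives; take the origin at the lower-left of the bounding box.
Web: 0.65 × 4.4, A = 2.86 in², y = 2.2 in, Ī = 4.6141 in⁴.
Top flange (beyond web): 3.35 × 0.5, A = 1.675 in², y = 4.15 in, Ī = 0.034896 in⁴.
Bottom flange (beyond web): 3.35 × 0.5, A = 1.675 in², y = 0.25 in, Ī = 0.034896 in⁴.
Centroid: ȳ = ΣA·y / ΣA = 2.2 in.
Transfer each piece to the centroidal x-axis using Ī + A·d² with d = y − 2.2:
  web: d = 0 in → contributes +4.6141 in⁴
  top flange (beyond web): d = 1.95 in → contributes +6.4041 in⁴
  bottom flange (beyond web): d = -1.95 in → contributes +6.4041 in⁴
Total I = 17.422 in⁴.
For the y-axis: x̄ = 3.675 in.
Repeating about the centroidal y-axis gives I_y = 16.634 in⁴.
Polar second moment: J = I_x + I_y = 34.056 in⁴.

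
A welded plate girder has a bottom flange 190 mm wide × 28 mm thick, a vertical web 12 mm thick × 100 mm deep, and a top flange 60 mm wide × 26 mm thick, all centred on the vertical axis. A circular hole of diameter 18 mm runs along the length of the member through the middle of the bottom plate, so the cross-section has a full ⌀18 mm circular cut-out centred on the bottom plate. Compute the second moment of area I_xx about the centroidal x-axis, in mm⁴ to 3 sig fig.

Split into non-overlapping primitives; take the origin at the lower-left of the bounding box.
Bottom plate: 190 × 28, A = 5 320 mm², y = 14 mm, Ī = 347 573 mm⁴.
Web plate: 12 × 100, A = 1 200 mm², y = 78 mm, Ī = 1 000 000 mm⁴.
Top plate: 60 × 26, A = 1 560 mm², y = 141 mm, Ī = 87 880 mm⁴.
Hole (subtracted): ⌀18, A = 254.47 mm², y = 14 mm, Ī = 5 153 mm⁴.
Centroid: ȳ = ΣA·y / ΣA = 49.131 mm.
Transfer each piece to the centroidal x-axis using Ī + A·d² with d = y − 49.131:
  bottom plate: d = -35.131 mm → contributes +6 913 510 mm⁴
  web plate: d = 28.869 mm → contributes +2 000 092 mm⁴
  top plate: d = 91.869 mm → contributes +13 254 098 mm⁴
  hole: d = -35.131 mm → contributes −319 218 mm⁴
Total I = 21 848 481 mm⁴.

I_xx ≈ 2.18 × 10⁷ mm⁴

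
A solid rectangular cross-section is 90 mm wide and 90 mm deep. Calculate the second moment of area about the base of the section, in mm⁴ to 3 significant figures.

The section: 90 × 90, A = 8 100 mm², y = 45 mm, Ī = 5 467 500 mm⁴.
Transfer it to the bottom edge using Ī + A·d² with d = y − 0:
  the section: d = 45 mm → contributes +21 870 000 mm⁴
Total I = 21 870 000 mm⁴.

I_base ≈ 2.19 × 10⁷ mm⁴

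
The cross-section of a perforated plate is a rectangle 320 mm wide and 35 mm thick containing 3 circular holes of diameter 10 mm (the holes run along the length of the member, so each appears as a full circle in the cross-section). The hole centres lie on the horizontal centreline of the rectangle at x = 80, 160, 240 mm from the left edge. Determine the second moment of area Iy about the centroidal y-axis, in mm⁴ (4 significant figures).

Iy ≈ 9.457 × 10⁷ mm⁴

Treat the section as a set of non-overlapping primitives; coordinates are from the bounding-box lower-left.
Plate: 320 × 35, A = 11 200 mm², x = 160 mm, Ī = 95 573 333 mm⁴.
Hole 1 (subtracted): ⌀10, A = 78.5398 mm², x = 80 mm, Ī = 490.874 mm⁴.
Hole 2 (subtracted): ⌀10, A = 78.5398 mm², x = 160 mm, Ī = 490.874 mm⁴.
Hole 3 (subtracted): ⌀10, A = 78.5398 mm², x = 240 mm, Ī = 490.874 mm⁴.
By symmetry the centroid is at mid-width, x̄ = 160 mm.
Transfer each piece to the centroidal y-axis using Ī + A·d² with d = x − 160:
  plate: d = 0 mm → contributes +95 573 333 mm⁴
  hole 1: d = -80 mm → contributes −503 146 mm⁴
  hole 2: d = 0 mm → contributes −490.874 mm⁴
  hole 3: d = 80 mm → contributes −503 146 mm⁴
Total I = 94 566 551 mm⁴.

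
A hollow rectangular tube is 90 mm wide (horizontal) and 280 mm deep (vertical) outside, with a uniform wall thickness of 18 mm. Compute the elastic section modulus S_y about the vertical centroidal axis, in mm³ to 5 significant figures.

Split into non-overlapping primitives; take the origin at the lower-left of the bounding box.
Outer rectangle: 90 × 280, A = 25 200 mm², x = 45 mm, Ī = 17 010 000 mm⁴.
Inner void (subtracted): 54 × 244, A = 13 176 mm², x = 45 mm, Ī = 3 201 768 mm⁴.
By symmetry the centroid is at mid-width, x̄ = 45 mm.
All pieces are centred on the vertical centroidal axis, so I = ΣĪ (holes subtracted) = 13 808 232 mm⁴.
Extreme fibre distance c = 45 mm; S = I/c = 306849.6 mm³.

S_y ≈ 3.0685 × 10⁵ mm³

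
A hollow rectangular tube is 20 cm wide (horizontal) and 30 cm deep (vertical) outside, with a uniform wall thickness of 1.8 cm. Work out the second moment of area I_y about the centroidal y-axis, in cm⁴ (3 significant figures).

Break the section into simple shapes (no overlaps), measuring from the bottom-left corner of the bounding box.
Outer rectangle: 20 × 30, A = 600 cm², x = 10 cm, Ī = 20 000 cm⁴.
Inner void (subtracted): 16.4 × 26.4, A = 432.96 cm², x = 10 cm, Ī = 9704.1 cm⁴.
By symmetry the centroid is at mid-width, x̄ = 10 cm.
All pieces are centred on the centroidal y-axis, so I = ΣĪ (holes subtracted) = 10 296 cm⁴.

I_y ≈ 1.03 × 10⁴ cm⁴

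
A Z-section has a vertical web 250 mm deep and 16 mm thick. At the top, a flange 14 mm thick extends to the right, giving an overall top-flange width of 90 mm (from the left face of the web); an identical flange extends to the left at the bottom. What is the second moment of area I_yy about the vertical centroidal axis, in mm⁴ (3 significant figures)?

Break the section into simple shapes (no overlaps), measuring from the bottom-left corner of the bounding box.
Web: 16 × 250, A = 4 000 mm², x = 82 mm, Ī = 85 333 mm⁴.
Top flange (beyond web): 74 × 14, A = 1 036 mm², x = 127 mm, Ī = 472 761 mm⁴.
Bottom flange (beyond web): 74 × 14, A = 1 036 mm², x = 37 mm, Ī = 472 761 mm⁴.
Centroid: x̄ = ΣA·x / ΣA = 82 mm.
Transfer each piece to the vertical centroidal axis using Ī + A·d² with d = x − 82:
  web: d = 0 mm → contributes +85 333 mm⁴
  top flange (beyond web): d = 45 mm → contributes +2 570 661 mm⁴
  bottom flange (beyond web): d = -45 mm → contributes +2 570 661 mm⁴
Total I = 5 226 656 mm⁴.

I_yy ≈ 5.23 × 10⁶ mm⁴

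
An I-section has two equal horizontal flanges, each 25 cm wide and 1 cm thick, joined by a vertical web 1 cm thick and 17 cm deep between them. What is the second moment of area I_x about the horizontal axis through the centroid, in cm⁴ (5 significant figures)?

Decompose the section into non-overlapping parts with the origin at the bottom-left of its bounding rectangle.
Bottom flange: 25 × 1, A = 25 cm², y = 0.5 cm, Ī = 2.083333 cm⁴.
Web: 1 × 17, A = 17 cm², y = 9.5 cm, Ī = 409.4167 cm⁴.
Top flange: 25 × 1, A = 25 cm², y = 18.5 cm, Ī = 2.083333 cm⁴.
By symmetry the centroid is at mid-height, ȳ = 9.5 cm.
Transfer each piece to the horizontal axis through the centroid using Ī + A·d² with d = y − 9.5:
  bottom flange: d = -9 cm → contributes +2027.083 cm⁴
  web: d = 0 cm → contributes +409.4167 cm⁴
  top flange: d = 9 cm → contributes +2027.083 cm⁴
Total I = 4463.583 cm⁴.

I_x ≈ 4463.6 cm⁴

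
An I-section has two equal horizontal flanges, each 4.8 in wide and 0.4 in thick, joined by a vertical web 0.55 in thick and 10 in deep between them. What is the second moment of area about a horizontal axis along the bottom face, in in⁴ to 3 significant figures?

I_base ≈ 422 in⁴

Break the section into simple shapes (no overlaps), measuring from the bottom-left corner of the bounding box.
Bottom flange: 4.8 × 0.4, A = 1.92 in², y = 0.2 in, Ī = 0.0256 in⁴.
Web: 0.55 × 10, A = 5.5 in², y = 5.4 in, Ī = 45.833 in⁴.
Top flange: 4.8 × 0.4, A = 1.92 in², y = 10.6 in, Ī = 0.0256 in⁴.
Transfer each piece to a horizontal axis along the bottom face using Ī + A·d² with d = y − 0:
  bottom flange: d = 0.2 in → contributes +0.1024 in⁴
  web: d = 5.4 in → contributes +206.21 in⁴
  top flange: d = 10.6 in → contributes +215.76 in⁴
Total I = 422.07 in⁴.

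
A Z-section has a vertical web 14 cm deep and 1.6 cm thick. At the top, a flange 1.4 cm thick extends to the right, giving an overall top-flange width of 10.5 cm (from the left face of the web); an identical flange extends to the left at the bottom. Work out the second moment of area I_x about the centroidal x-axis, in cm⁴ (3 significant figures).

Treat the section as a set of non-overlapping primitives; coordinates are from the bounding-box lower-left.
Web: 1.6 × 14, A = 22.4 cm², y = 7 cm, Ī = 365.87 cm⁴.
Top flange (beyond web): 8.9 × 1.4, A = 12.46 cm², y = 13.3 cm, Ī = 2.0351 cm⁴.
Bottom flange (beyond web): 8.9 × 1.4, A = 12.46 cm², y = 0.7 cm, Ī = 2.0351 cm⁴.
Centroid: ȳ = ΣA·y / ΣA = 7 cm.
Transfer each piece to the centroidal x-axis using Ī + A·d² with d = y − 7:
  web: d = 0 cm → contributes +365.87 cm⁴
  top flange (beyond web): d = 6.3 cm → contributes +496.57 cm⁴
  bottom flange (beyond web): d = -6.3 cm → contributes +496.57 cm⁴
Total I = 1 359 cm⁴.

I_x ≈ 1360 cm⁴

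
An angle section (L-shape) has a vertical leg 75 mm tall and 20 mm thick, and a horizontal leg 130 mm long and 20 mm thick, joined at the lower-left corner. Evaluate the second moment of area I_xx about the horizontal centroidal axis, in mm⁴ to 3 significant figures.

I_xx ≈ 1.45 × 10⁶ mm⁴

Break the section into simple shapes (no overlaps), measuring from the bottom-left corner of the bounding box.
Vertical leg: 20 × 75, A = 1 500 mm², y = 37.5 mm, Ī = 703 125 mm⁴.
Horizontal leg (remainder): 110 × 20, A = 2 200 mm², y = 10 mm, Ī = 73 333 mm⁴.
Centroid: ȳ = ΣA·y / ΣA = 21.149 mm.
Transfer each piece to the horizontal centroidal axis using Ī + A·d² with d = y − 21.149:
  vertical leg: d = 16.351 mm → contributes +1 104 175 mm⁴
  horizontal leg (remainder): d = -11.149 mm → contributes +346 777 mm⁴
Total I = 1 450 952 mm⁴.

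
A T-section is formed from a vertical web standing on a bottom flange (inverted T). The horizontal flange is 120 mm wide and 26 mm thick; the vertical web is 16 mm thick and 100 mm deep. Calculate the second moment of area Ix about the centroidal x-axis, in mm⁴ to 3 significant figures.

Ix ≈ 5.71 × 10⁶ mm⁴

Decompose the section into non-overlapping parts with the origin at the bottom-left of its bounding rectangle.
Flange: 120 × 26, A = 3 120 mm², y = 13 mm, Ī = 175 760 mm⁴.
Web: 16 × 100, A = 1 600 mm², y = 76 mm, Ī = 1 333 333 mm⁴.
Centroid: ȳ = ΣA·y / ΣA = 34.356 mm.
Transfer each piece to the centroidal x-axis using Ī + A·d² with d = y − 34.356:
  flange: d = -21.356 mm → contributes +1 598 717 mm⁴
  web: d = 41.644 mm → contributes +4 108 099 mm⁴
Total I = 5 706 815 mm⁴.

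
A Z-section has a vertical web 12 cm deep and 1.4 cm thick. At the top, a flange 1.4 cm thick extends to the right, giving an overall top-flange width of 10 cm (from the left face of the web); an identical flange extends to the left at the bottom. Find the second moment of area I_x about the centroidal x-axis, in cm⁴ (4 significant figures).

Split into non-overlapping primitives; take the origin at the lower-left of the bounding box.
Web: 1.4 × 12, A = 16.8 cm², y = 6 cm, Ī = 201.6 cm⁴.
Top flange (beyond web): 8.6 × 1.4, A = 12.04 cm², y = 11.3 cm, Ī = 1.96653 cm⁴.
Bottom flange (beyond web): 8.6 × 1.4, A = 12.04 cm², y = 0.7 cm, Ī = 1.96653 cm⁴.
Centroid: ȳ = ΣA·y / ΣA = 6 cm.
Transfer each piece to the centroidal x-axis using Ī + A·d² with d = y − 6:
  web: d = 0 cm → contributes +201.6 cm⁴
  top flange (beyond web): d = 5.3 cm → contributes +340.17 cm⁴
  bottom flange (beyond web): d = -5.3 cm → contributes +340.17 cm⁴
Total I = 881.94 cm⁴.

I_x ≈ 881.9 cm⁴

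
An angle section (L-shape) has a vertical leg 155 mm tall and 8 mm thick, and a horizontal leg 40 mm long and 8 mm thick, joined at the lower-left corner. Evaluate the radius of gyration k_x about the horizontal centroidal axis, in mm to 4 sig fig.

Break the section into simple shapes (no overlaps), measuring from the bottom-left corner of the bounding box.
Vertical leg: 8 × 155, A = 1 240 mm², y = 77.5 mm, Ī = 2 482 583 mm⁴.
Horizontal leg (remainder): 32 × 8, A = 256 mm², y = 4 mm, Ī = 1365.33 mm⁴.
Centroid: ȳ = ΣA·y / ΣA = 64.9225 mm.
Transfer each piece to the horizontal centroidal axis using Ī + A·d² with d = y − 64.9225:
  vertical leg: d = 12.5775 mm → contributes +2 678 745 mm⁴
  horizontal leg (remainder): d = -60.9225 mm → contributes +951 521 mm⁴
Total I = 3 630 266 mm⁴.
Radius of gyration: k = √(I/A) = √(3 630 266 / 1 496) = 49.261 mm.

k_x ≈ 49.26 mm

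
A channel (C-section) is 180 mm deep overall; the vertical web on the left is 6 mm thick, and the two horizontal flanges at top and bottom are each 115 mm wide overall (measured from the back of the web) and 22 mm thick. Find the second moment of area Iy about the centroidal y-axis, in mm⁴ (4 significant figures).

Treat the section as a set of non-overlapping primitives; coordinates are from the bounding-box lower-left.
Web: 6 × 180, A = 1 080 mm², x = 3 mm, Ī = 3 240 mm⁴.
Top flange (beyond web): 109 × 22, A = 2 398 mm², x = 60.5 mm, Ī = 2 374 220 mm⁴.
Bottom flange (beyond web): 109 × 22, A = 2 398 mm², x = 60.5 mm, Ī = 2 374 220 mm⁴.
Centroid: x̄ = ΣA·x / ΣA = 49.9316 mm.
Transfer each piece to the centroidal y-axis using Ī + A·d² with d = x − 49.9316:
  web: d = -46.9316 mm → contributes +2 382 020 mm⁴
  top flange (beyond web): d = 10.5684 mm → contributes +2 642 056 mm⁴
  bottom flange (beyond web): d = 10.5684 mm → contributes +2 642 056 mm⁴
Total I = 7 666 131 mm⁴.

Iy ≈ 7.666 × 10⁶ mm⁴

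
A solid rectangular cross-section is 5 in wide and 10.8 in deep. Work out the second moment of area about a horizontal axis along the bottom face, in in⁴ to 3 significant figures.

The section: 5 × 10.8, A = 54 in², y = 5.4 in, Ī = 524.88 in⁴.
Transfer it to a horizontal axis along the bottom face using Ī + A·d² with d = y − 0:
  the section: d = 5.4 in → contributes +2099.5 in⁴
Total I = 2099.5 in⁴.

I_base ≈ 2100 in⁴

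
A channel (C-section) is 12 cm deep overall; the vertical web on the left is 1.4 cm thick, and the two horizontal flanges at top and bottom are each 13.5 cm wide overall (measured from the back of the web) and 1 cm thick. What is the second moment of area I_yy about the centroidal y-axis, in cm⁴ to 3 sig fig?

I_yy ≈ 750 cm⁴

Split into non-overlapping primitives; take the origin at the lower-left of the bounding box.
Web: 1.4 × 12, A = 16.8 cm², x = 0.7 cm, Ī = 2.744 cm⁴.
Top flange (beyond web): 12.1 × 1, A = 12.1 cm², x = 7.45 cm, Ī = 147.63 cm⁴.
Bottom flange (beyond web): 12.1 × 1, A = 12.1 cm², x = 7.45 cm, Ī = 147.63 cm⁴.
Centroid: x̄ = ΣA·x / ΣA = 4.6841 cm.
Transfer each piece to the centroidal y-axis using Ī + A·d² with d = x − 4.6841:
  web: d = -3.9841 cm → contributes +269.42 cm⁴
  top flange (beyond web): d = 2.7659 cm → contributes +240.19 cm⁴
  bottom flange (beyond web): d = 2.7659 cm → contributes +240.19 cm⁴
Total I = 749.81 cm⁴.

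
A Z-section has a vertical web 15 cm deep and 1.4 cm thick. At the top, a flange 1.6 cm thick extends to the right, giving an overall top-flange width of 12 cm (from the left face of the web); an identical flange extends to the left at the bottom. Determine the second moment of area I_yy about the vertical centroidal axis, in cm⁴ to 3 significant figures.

Split into non-overlapping primitives; take the origin at the lower-left of the bounding box.
Web: 1.4 × 15, A = 21 cm², x = 11.3 cm, Ī = 3.43 cm⁴.
Top flange (beyond web): 10.6 × 1.6, A = 16.96 cm², x = 17.3 cm, Ī = 158.8 cm⁴.
Bottom flange (beyond web): 10.6 × 1.6, A = 16.96 cm², x = 5.3 cm, Ī = 158.8 cm⁴.
Centroid: x̄ = ΣA·x / ΣA = 11.3 cm.
Transfer each piece to the vertical centroidal axis using Ī + A·d² with d = x − 11.3:
  web: d = 0 cm → contributes +3.43 cm⁴
  top flange (beyond web): d = 6 cm → contributes +769.36 cm⁴
  bottom flange (beyond web): d = -6 cm → contributes +769.36 cm⁴
Total I = 1542.2 cm⁴.

I_yy ≈ 1540 cm⁴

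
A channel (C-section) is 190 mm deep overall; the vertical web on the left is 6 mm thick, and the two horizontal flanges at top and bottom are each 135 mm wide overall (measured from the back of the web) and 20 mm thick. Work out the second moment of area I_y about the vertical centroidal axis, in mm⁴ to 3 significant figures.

Treat the section as a set of non-overlapping primitives; coordinates are from the bounding-box lower-left.
Web: 6 × 190, A = 1 140 mm², x = 3 mm, Ī = 3 420 mm⁴.
Top flange (beyond web): 129 × 20, A = 2 580 mm², x = 70.5 mm, Ī = 3 577 815 mm⁴.
Bottom flange (beyond web): 129 × 20, A = 2 580 mm², x = 70.5 mm, Ī = 3 577 815 mm⁴.
Centroid: x̄ = ΣA·x / ΣA = 58.286 mm.
Transfer each piece to the vertical centroidal axis using Ī + A·d² with d = x − 58.286:
  web: d = -55.286 mm → contributes +3 487 842 mm⁴
  top flange (beyond web): d = 12.214 mm → contributes +3 962 722 mm⁴
  bottom flange (beyond web): d = 12.214 mm → contributes +3 962 722 mm⁴
Total I = 11 413 286 mm⁴.

I_y ≈ 1.14 × 10⁷ mm⁴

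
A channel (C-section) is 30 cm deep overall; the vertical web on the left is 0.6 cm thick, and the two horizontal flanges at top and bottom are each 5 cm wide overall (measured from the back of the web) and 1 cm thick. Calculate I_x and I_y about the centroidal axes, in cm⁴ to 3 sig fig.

Decompose the section into non-overlapping parts with the origin at the bottom-left of its bounding rectangle.
Web: 0.6 × 30, A = 18 cm², y = 15 cm, Ī = 1 350 cm⁴.
Top flange (beyond web): 4.4 × 1, A = 4.4 cm², y = 29.5 cm, Ī = 0.36667 cm⁴.
Bottom flange (beyond web): 4.4 × 1, A = 4.4 cm², y = 0.5 cm, Ī = 0.36667 cm⁴.
By symmetry the centroid is at mid-height, ȳ = 15 cm.
Transfer each piece to the centroidal x-axis using Ī + A·d² with d = y − 15:
  web: d = 0 cm → contributes +1 350 cm⁴
  top flange (beyond web): d = 14.5 cm → contributes +925.47 cm⁴
  bottom flange (beyond web): d = -14.5 cm → contributes +925.47 cm⁴
Total I = 3200.9 cm⁴.
For the y-axis: x̄ = 1.1209 cm.
Repeating about the centroidal y-axis gives I_y = 51.678 cm⁴.

I_x ≈ 3200 cm⁴, I_y ≈ 51.7 cm⁴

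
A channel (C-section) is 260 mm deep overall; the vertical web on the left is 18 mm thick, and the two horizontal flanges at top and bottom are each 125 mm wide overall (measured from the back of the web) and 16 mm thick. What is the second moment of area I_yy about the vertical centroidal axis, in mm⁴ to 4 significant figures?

Decompose the section into non-overlapping parts with the origin at the bottom-left of its bounding rectangle.
Web: 18 × 260, A = 4 680 mm², x = 9 mm, Ī = 126 360 mm⁴.
Top flange (beyond web): 107 × 16, A = 1 712 mm², x = 71.5 mm, Ī = 1 633 391 mm⁴.
Bottom flange (beyond web): 107 × 16, A = 1 712 mm², x = 71.5 mm, Ī = 1 633 391 mm⁴.
Centroid: x̄ = ΣA·x / ΣA = 35.4067 mm.
Transfer each piece to the vertical centroidal axis using Ī + A·d² with d = x − 35.4067:
  web: d = -26.4067 mm → contributes +3 389 792 mm⁴
  top flange (beyond web): d = 36.0933 mm → contributes +3 863 657 mm⁴
  bottom flange (beyond web): d = 36.0933 mm → contributes +3 863 657 mm⁴
Total I = 11 117 105 mm⁴.

I_yy ≈ 1.112 × 10⁷ mm⁴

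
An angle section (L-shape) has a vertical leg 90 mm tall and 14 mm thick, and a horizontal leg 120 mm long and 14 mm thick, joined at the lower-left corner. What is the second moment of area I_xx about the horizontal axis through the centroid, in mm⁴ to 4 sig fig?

Split into non-overlapping primitives; take the origin at the lower-left of the bounding box.
Vertical leg: 14 × 90, A = 1 260 mm², y = 45 mm, Ī = 850 500 mm⁴.
Horizontal leg (remainder): 106 × 14, A = 1 484 mm², y = 7 mm, Ī = 24238.7 mm⁴.
Centroid: ȳ = ΣA·y / ΣA = 24.449 mm.
Transfer each piece to the horizontal axis through the centroid using Ī + A·d² with d = y − 24.449:
  vertical leg: d = 20.551 mm → contributes +1 382 654 mm⁴
  horizontal leg (remainder): d = -17.449 mm → contributes +476 068 mm⁴
Total I = 1 858 722 mm⁴.

I_xx ≈ 1.859 × 10⁶ mm⁴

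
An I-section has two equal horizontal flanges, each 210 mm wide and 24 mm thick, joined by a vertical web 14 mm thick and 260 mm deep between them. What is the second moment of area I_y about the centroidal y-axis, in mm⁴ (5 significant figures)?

Treat the section as a set of non-overlapping primitives; coordinates are from the bounding-box lower-left.
Bottom flange: 210 × 24, A = 5 040 mm², x = 105 mm, Ī = 18 522 000 mm⁴.
Web: 14 × 260, A = 3 640 mm², x = 105 mm, Ī = 59453.33 mm⁴.
Top flange: 210 × 24, A = 5 040 mm², x = 105 mm, Ī = 18 522 000 mm⁴.
By symmetry the centroid is at mid-width, x̄ = 105 mm.
All pieces are centred on the centroidal y-axis, so I = ΣĪ = 37 103 453 mm⁴.

I_y ≈ 3.7103 × 10⁷ mm⁴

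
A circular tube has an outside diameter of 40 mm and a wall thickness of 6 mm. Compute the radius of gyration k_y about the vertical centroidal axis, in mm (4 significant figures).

k_y ≈ 12.21 mm

Treat the section as a set of non-overlapping primitives; coordinates are from the bounding-box lower-left.
Outer circle: ⌀40, A = 1256.64 mm², x = 20 mm, Ī = 125 664 mm⁴.
Bore (subtracted): ⌀28, A = 615.752 mm², x = 20 mm, Ī = 30171.9 mm⁴.
By symmetry the centroid is at mid-width, x̄ = 20 mm.
All pieces are centred on the vertical centroidal axis, so I = ΣĪ (holes subtracted) = 95491.9 mm⁴.
Radius of gyration: k = √(I/A) = √(95491.9 / 640.885) = 12.2066 mm.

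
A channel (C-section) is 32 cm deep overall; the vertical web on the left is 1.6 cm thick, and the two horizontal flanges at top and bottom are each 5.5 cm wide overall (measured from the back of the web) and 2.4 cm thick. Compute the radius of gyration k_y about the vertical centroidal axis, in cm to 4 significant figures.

k_y ≈ 1.406 cm

Decompose the section into non-overlapping parts with the origin at the bottom-left of its bounding rectangle.
Web: 1.6 × 32, A = 51.2 cm², x = 0.8 cm, Ī = 10.9227 cm⁴.
Top flange (beyond web): 3.9 × 2.4, A = 9.36 cm², x = 3.55 cm, Ī = 11.8638 cm⁴.
Bottom flange (beyond web): 3.9 × 2.4, A = 9.36 cm², x = 3.55 cm, Ī = 11.8638 cm⁴.
Centroid: x̄ = ΣA·x / ΣA = 1.53627 cm.
Transfer each piece to the vertical centroidal axis using Ī + A·d² with d = x − 1.53627:
  web: d = -0.73627 cm → contributes +38.6779 cm⁴
  top flange (beyond web): d = 2.01373 cm → contributes +49.8196 cm⁴
  bottom flange (beyond web): d = 2.01373 cm → contributes +49.8196 cm⁴
Total I = 138.317 cm⁴.
Radius of gyration: k = √(I/A) = √(138.317 / 69.92) = 1.40649 cm.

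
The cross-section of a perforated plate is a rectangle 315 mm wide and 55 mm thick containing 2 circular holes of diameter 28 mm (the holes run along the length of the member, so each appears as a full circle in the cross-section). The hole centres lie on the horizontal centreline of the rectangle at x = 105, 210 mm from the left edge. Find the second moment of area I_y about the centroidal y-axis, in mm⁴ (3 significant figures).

I_y ≈ 1.40 × 10⁸ mm⁴

Treat the section as a set of non-overlapping primitives; coordinates are from the bounding-box lower-left.
Plate: 315 × 55, A = 17 325 mm², x = 157.5 mm, Ī = 143 256 094 mm⁴.
Hole 1 (subtracted): ⌀28, A = 615.75 mm², x = 105 mm, Ī = 30 172 mm⁴.
Hole 2 (subtracted): ⌀28, A = 615.75 mm², x = 210 mm, Ī = 30 172 mm⁴.
By symmetry the centroid is at mid-width, x̄ = 157.5 mm.
Transfer each piece to the centroidal y-axis using Ī + A·d² with d = x − 157.5:
  plate: d = 0 mm → contributes +143 256 094 mm⁴
  hole 1: d = -52.5 mm → contributes −1 727 339 mm⁴
  hole 2: d = 52.5 mm → contributes −1 727 339 mm⁴
Total I = 139 801 416 mm⁴.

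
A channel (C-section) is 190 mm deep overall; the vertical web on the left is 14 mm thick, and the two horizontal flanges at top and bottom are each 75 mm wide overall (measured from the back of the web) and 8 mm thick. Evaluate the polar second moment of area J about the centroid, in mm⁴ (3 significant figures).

Decompose the section into non-overlapping parts with the origin at the bottom-left of its bounding rectangle.
Web: 14 × 190, A = 2 660 mm², y = 95 mm, Ī = 8 002 167 mm⁴.
Top flange (beyond web): 61 × 8, A = 488 mm², y = 186 mm, Ī = 2602.7 mm⁴.
Bottom flange (beyond web): 61 × 8, A = 488 mm², y = 4 mm, Ī = 2602.7 mm⁴.
By symmetry the centroid is at mid-height, ȳ = 95 mm.
Transfer each piece to the centroidal x-axis using Ī + A·d² with d = y − 95:
  web: d = 0 mm → contributes +8 002 167 mm⁴
  top flange (beyond web): d = 91 mm → contributes +4 043 731 mm⁴
  bottom flange (beyond web): d = -91 mm → contributes +4 043 731 mm⁴
Total I = 16 089 628 mm⁴.
For the y-axis: x̄ = 17.066 mm.
Repeating about the centroidal y-axis gives I_y = 1 350 172 mm⁴.
Polar second moment: J = I_x + I_y = 17 439 800 mm⁴.

J ≈ 1.74 × 10⁷ mm⁴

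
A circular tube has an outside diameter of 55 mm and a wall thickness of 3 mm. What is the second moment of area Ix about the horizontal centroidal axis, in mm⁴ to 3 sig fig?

Treat the section as a set of non-overlapping primitives; coordinates are from the bounding-box lower-left.
Outer circle: ⌀55, A = 2375.8 mm², y = 27.5 mm, Ī = 449 180 mm⁴.
Bore (subtracted): ⌀49, A = 1885.7 mm², y = 27.5 mm, Ī = 282 979 mm⁴.
By symmetry the centroid is at mid-height, ȳ = 27.5 mm.
All pieces are centred on the horizontal centroidal axis, so I = ΣĪ (holes subtracted) = 166 201 mm⁴.

Ix ≈ 1.66 × 10⁵ mm⁴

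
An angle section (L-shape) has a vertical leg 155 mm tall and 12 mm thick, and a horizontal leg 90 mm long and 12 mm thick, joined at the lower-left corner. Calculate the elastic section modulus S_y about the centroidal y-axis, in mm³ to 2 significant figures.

Decompose the section into non-overlapping parts with the origin at the bottom-left of its bounding rectangle.
Vertical leg: 12 × 155, A = 1 860 mm², x = 6 mm, Ī = 22 320 mm⁴.
Horizontal leg (remainder): 78 × 12, A = 936 mm², x = 51 mm, Ī = 474 552 mm⁴.
Centroid: x̄ = ΣA·x / ΣA = 21.06 mm.
Transfer each piece to the centroidal y-axis using Ī + A·d² with d = x − 21.06:
  vertical leg: d = -15.06 mm → contributes +444 420 mm⁴
  horizontal leg (remainder): d = 29.94 mm → contributes +1 313 340 mm⁴
Total I = 1 757 760 mm⁴.
Extreme fibre distance c = 68.94 mm; S = I/c = 25 499 mm³.

S_y ≈ 2.5 × 10⁴ mm³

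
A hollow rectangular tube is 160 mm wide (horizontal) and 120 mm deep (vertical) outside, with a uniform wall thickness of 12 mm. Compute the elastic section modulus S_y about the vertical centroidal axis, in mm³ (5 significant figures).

S_y ≈ 2.6045 × 10⁵ mm³

Split into non-overlapping primitives; take the origin at the lower-left of the bounding box.
Outer rectangle: 160 × 120, A = 19 200 mm², x = 80 mm, Ī = 40 960 000 mm⁴.
Inner void (subtracted): 136 × 96, A = 13 056 mm², x = 80 mm, Ī = 20 123 648 mm⁴.
By symmetry the centroid is at mid-width, x̄ = 80 mm.
All pieces are centred on the vertical centroidal axis, so I = ΣĪ (holes subtracted) = 20 836 352 mm⁴.
Extreme fibre distance c = 80 mm; S = I/c = 260454.4 mm³.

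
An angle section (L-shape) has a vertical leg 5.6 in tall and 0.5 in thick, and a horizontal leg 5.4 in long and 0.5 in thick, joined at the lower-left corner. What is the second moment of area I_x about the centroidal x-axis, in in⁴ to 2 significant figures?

Treat the section as a set of non-overlapping primitives; coordinates are from the bounding-box lower-left.
Vertical leg: 0.5 × 5.6, A = 2.8 in², y = 2.8 in, Ī = 7.317 in⁴.
Horizontal leg (remainder): 4.9 × 0.5, A = 2.45 in², y = 0.25 in, Ī = 0.05104 in⁴.
Centroid: ȳ = ΣA·y / ΣA = 1.61 in.
Transfer each piece to the centroidal x-axis using Ī + A·d² with d = y − 1.61:
  vertical leg: d = 1.19 in → contributes +11.28 in⁴
  horizontal leg (remainder): d = -1.36 in → contributes +4.583 in⁴
Total I = 15.86 in⁴.

I_x ≈ 16 in⁴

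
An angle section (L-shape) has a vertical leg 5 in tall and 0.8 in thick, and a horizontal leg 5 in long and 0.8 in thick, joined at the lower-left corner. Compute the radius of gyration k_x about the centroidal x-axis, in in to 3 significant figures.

k_x ≈ 1.50 in

Decompose the section into non-overlapping parts with the origin at the bottom-left of its bounding rectangle.
Vertical leg: 0.8 × 5, A = 4 in², y = 2.5 in, Ī = 8.3333 in⁴.
Horizontal leg (remainder): 4.2 × 0.8, A = 3.36 in², y = 0.4 in, Ī = 0.1792 in⁴.
Centroid: ȳ = ΣA·y / ΣA = 1.5413 in.
Transfer each piece to the centroidal x-axis using Ī + A·d² with d = y − 1.5413:
  vertical leg: d = 0.9587 in → contributes +12.01 in⁴
  horizontal leg (remainder): d = -1.1413 in → contributes +4.5559 in⁴
Total I = 16.566 in⁴.
Radius of gyration: k = √(I/A) = √(16.566 / 7.36) = 1.5003 in.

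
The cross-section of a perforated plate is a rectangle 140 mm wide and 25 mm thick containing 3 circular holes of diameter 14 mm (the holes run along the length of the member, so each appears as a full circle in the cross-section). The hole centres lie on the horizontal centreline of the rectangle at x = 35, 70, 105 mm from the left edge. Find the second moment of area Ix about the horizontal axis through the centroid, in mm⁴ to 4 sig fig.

Break the section into simple shapes (no overlaps), measuring from the bottom-left corner of the bounding box.
Plate: 140 × 25, A = 3 500 mm², y = 12.5 mm, Ī = 182 292 mm⁴.
Hole 1 (subtracted): ⌀14, A = 153.938 mm², y = 12.5 mm, Ī = 1885.74 mm⁴.
Hole 2 (subtracted): ⌀14, A = 153.938 mm², y = 12.5 mm, Ī = 1885.74 mm⁴.
Hole 3 (subtracted): ⌀14, A = 153.938 mm², y = 12.5 mm, Ī = 1885.74 mm⁴.
By symmetry the centroid is at mid-height, ȳ = 12.5 mm.
All pieces are centred on the horizontal axis through the centroid, so I = ΣĪ (holes subtracted) = 176 634 mm⁴.

Ix ≈ 1.766 × 10⁵ mm⁴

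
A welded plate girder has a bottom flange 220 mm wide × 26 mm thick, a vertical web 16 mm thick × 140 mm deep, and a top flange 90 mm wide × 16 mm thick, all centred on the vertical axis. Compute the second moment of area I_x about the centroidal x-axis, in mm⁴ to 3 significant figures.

Split into non-overlapping primitives; take the origin at the lower-left of the bounding box.
Bottom plate: 220 × 26, A = 5 720 mm², y = 13 mm, Ī = 322 227 mm⁴.
Web plate: 16 × 140, A = 2 240 mm², y = 96 mm, Ī = 3 658 667 mm⁴.
Top plate: 90 × 16, A = 1 440 mm², y = 174 mm, Ī = 30 720 mm⁴.
Centroid: ȳ = ΣA·y / ΣA = 57.443 mm.
Transfer each piece to the centroidal x-axis using Ī + A·d² with d = y − 57.443:
  bottom plate: d = -44.443 mm → contributes +11 620 031 mm⁴
  web plate: d = 38.557 mm → contributes +6 988 822 mm⁴
  top plate: d = 116.56 mm → contributes +19 594 039 mm⁴
Total I = 38 202 892 mm⁴.

I_x ≈ 3.82 × 10⁷ mm⁴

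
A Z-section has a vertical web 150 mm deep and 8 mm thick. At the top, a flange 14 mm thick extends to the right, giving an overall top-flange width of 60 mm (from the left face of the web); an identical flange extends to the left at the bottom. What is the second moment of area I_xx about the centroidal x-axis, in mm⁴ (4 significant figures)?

Decompose the section into non-overlapping parts with the origin at the bottom-left of its bounding rectangle.
Web: 8 × 150, A = 1 200 mm², y = 75 mm, Ī = 2 250 000 mm⁴.
Top flange (beyond web): 52 × 14, A = 728 mm², y = 143 mm, Ī = 11890.7 mm⁴.
Bottom flange (beyond web): 52 × 14, A = 728 mm², y = 7 mm, Ī = 11890.7 mm⁴.
Centroid: ȳ = ΣA·y / ΣA = 75 mm.
Transfer each piece to the centroidal x-axis using Ī + A·d² with d = y − 75:
  web: d = 0 mm → contributes +2 250 000 mm⁴
  top flange (beyond web): d = 68 mm → contributes +3 378 163 mm⁴
  bottom flange (beyond web): d = -68 mm → contributes +3 378 163 mm⁴
Total I = 9 006 325 mm⁴.

I_xx ≈ 9.006 × 10⁶ mm⁴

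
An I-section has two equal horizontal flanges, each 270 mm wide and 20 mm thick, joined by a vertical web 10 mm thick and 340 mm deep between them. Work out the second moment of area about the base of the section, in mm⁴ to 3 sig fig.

Treat the section as a set of non-overlapping primitives; coordinates are from the bounding-box lower-left.
Bottom flange: 270 × 20, A = 5 400 mm², y = 10 mm, Ī = 180 000 mm⁴.
Web: 10 × 340, A = 3 400 mm², y = 190 mm, Ī = 32 753 333 mm⁴.
Top flange: 270 × 20, A = 5 400 mm², y = 370 mm, Ī = 180 000 mm⁴.
Transfer each piece to the bottom edge using Ī + A·d² with d = y − 0:
  bottom flange: d = 10 mm → contributes +720 000 mm⁴
  web: d = 190 mm → contributes +155 493 333 mm⁴
  top flange: d = 370 mm → contributes +739 440 000 mm⁴
Total I = 895 653 333 mm⁴.

I_base ≈ 8.96 × 10⁸ mm⁴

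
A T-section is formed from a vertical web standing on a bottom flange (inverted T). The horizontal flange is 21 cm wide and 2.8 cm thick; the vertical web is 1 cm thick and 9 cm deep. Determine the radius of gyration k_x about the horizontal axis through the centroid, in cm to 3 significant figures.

Treat the section as a set of non-overlapping primitives; coordinates are from the bounding-box lower-left.
Flange: 21 × 2.8, A = 58.8 cm², y = 1.4 cm, Ī = 38.416 cm⁴.
Web: 1 × 9, A = 9 cm², y = 7.3 cm, Ī = 60.75 cm⁴.
Centroid: ȳ = ΣA·y / ΣA = 2.1832 cm.
Transfer each piece to the horizontal axis through the centroid using Ī + A·d² with d = y − 2.1832:
  flange: d = -0.78319 cm → contributes +74.483 cm⁴
  web: d = 5.1168 cm → contributes +296.39 cm⁴
Total I = 370.87 cm⁴.
Radius of gyration: k = √(I/A) = √(370.87 / 67.8) = 2.3388 cm.

k_x ≈ 2.34 cm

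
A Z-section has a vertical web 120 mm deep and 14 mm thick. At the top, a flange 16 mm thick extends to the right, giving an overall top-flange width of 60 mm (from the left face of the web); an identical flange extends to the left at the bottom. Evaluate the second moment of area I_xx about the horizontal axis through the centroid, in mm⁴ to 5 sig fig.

Decompose the section into non-overlapping parts with the origin at the bottom-left of its bounding rectangle.
Web: 14 × 120, A = 1 680 mm², y = 60 mm, Ī = 2 016 000 mm⁴.
Top flange (beyond web): 46 × 16, A = 736 mm², y = 112 mm, Ī = 15701.33 mm⁴.
Bottom flange (beyond web): 46 × 16, A = 736 mm², y = 8 mm, Ī = 15701.33 mm⁴.
Centroid: ȳ = ΣA·y / ΣA = 60 mm.
Transfer each piece to the horizontal axis through the centroid using Ī + A·d² with d = y − 60:
  web: d = 0 mm → contributes +2 016 000 mm⁴
  top flange (beyond web): d = 52 mm → contributes +2 005 845 mm⁴
  bottom flange (beyond web): d = -52 mm → contributes +2 005 845 mm⁴
Total I = 6 027 691 mm⁴.

I_xx ≈ 6.0277 × 10⁶ mm⁴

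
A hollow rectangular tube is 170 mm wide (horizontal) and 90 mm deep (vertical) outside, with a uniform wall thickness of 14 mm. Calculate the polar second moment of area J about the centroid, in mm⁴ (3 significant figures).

Treat the section as a set of non-overlapping primitives; coordinates are from the bounding-box lower-left.
Outer rectangle: 170 × 90, A = 15 300 mm², y = 45 mm, Ī = 10 327 500 mm⁴.
Inner void (subtracted): 142 × 62, A = 8 804 mm², y = 45 mm, Ī = 2 820 215 mm⁴.
By symmetry the centroid is at mid-height, ȳ = 45 mm.
All pieces are centred on the centroidal x-axis, so I = ΣĪ (holes subtracted) = 7 507 285 mm⁴.
Repeating about the centroidal y-axis gives I_y = 22 053 845 mm⁴.
Polar second moment: J = I_x + I_y = 29 561 131 mm⁴.

J ≈ 2.96 × 10⁷ mm⁴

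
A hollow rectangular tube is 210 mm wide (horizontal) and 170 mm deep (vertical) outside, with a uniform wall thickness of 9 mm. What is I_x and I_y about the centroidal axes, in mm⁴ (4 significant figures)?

I_x ≈ 2.979 × 10⁷ mm⁴, I_y ≈ 4.154 × 10⁷ mm⁴

Break the section into simple shapes (no overlaps), measuring from the bottom-left corner of the bounding box.
Outer rectangle: 210 × 170, A = 35 700 mm², y = 85 mm, Ī = 85 977 500 mm⁴.
Inner void (subtracted): 192 × 152, A = 29 184 mm², y = 85 mm, Ī = 56 188 928 mm⁴.
By symmetry the centroid is at mid-height, ȳ = 85 mm.
All pieces are centred on the centroidal x-axis, so I = ΣĪ (holes subtracted) = 29 788 572 mm⁴.
Repeating about the centroidal y-axis gives I_y = 41 544 252 mm⁴.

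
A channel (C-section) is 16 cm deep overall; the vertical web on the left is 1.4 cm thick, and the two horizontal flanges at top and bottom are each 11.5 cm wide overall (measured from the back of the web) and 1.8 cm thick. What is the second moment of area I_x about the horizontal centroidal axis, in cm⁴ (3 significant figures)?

I_x ≈ 2320 cm⁴

Split into non-overlapping primitives; take the origin at the lower-left of the bounding box.
Web: 1.4 × 16, A = 22.4 cm², y = 8 cm, Ī = 477.87 cm⁴.
Top flange (beyond web): 10.1 × 1.8, A = 18.18 cm², y = 15.1 cm, Ī = 4.9086 cm⁴.
Bottom flange (beyond web): 10.1 × 1.8, A = 18.18 cm², y = 0.9 cm, Ī = 4.9086 cm⁴.
By symmetry the centroid is at mid-height, ȳ = 8 cm.
Transfer each piece to the horizontal centroidal axis using Ī + A·d² with d = y − 8:
  web: d = 0 cm → contributes +477.87 cm⁴
  top flange (beyond web): d = 7.1 cm → contributes +921.36 cm⁴
  bottom flange (beyond web): d = -7.1 cm → contributes +921.36 cm⁴
Total I = 2320.6 cm⁴.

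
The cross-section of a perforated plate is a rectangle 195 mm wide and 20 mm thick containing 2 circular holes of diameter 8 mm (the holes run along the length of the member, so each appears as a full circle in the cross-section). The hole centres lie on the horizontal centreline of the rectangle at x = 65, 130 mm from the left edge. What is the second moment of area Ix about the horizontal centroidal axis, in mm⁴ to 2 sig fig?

Decompose the section into non-overlapping parts with the origin at the bottom-left of its bounding rectangle.
Plate: 195 × 20, A = 3 900 mm², y = 10 mm, Ī = 130 000 mm⁴.
Hole 1 (subtracted): ⌀8, A = 50.27 mm², y = 10 mm, Ī = 201.1 mm⁴.
Hole 2 (subtracted): ⌀8, A = 50.27 mm², y = 10 mm, Ī = 201.1 mm⁴.
By symmetry the centroid is at mid-height, ȳ = 10 mm.
All pieces are centred on the horizontal centroidal axis, so I = ΣĪ (holes subtracted) = 129 598 mm⁴.

Ix ≈ 1.3 × 10⁵ mm⁴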